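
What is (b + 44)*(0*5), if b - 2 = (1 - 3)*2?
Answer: 0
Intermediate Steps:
b = -2 (b = 2 + (1 - 3)*2 = 2 - 2*2 = 2 - 4 = -2)
(b + 44)*(0*5) = (-2 + 44)*(0*5) = 42*0 = 0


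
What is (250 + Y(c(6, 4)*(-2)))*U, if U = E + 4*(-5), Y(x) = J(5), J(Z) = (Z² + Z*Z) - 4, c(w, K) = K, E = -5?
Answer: -7400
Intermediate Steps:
J(Z) = -4 + 2*Z² (J(Z) = (Z² + Z²) - 4 = 2*Z² - 4 = -4 + 2*Z²)
Y(x) = 46 (Y(x) = -4 + 2*5² = -4 + 2*25 = -4 + 50 = 46)
U = -25 (U = -5 + 4*(-5) = -5 - 20 = -25)
(250 + Y(c(6, 4)*(-2)))*U = (250 + 46)*(-25) = 296*(-25) = -7400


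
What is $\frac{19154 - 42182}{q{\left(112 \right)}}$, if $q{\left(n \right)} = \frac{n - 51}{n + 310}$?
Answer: $- \frac{9717816}{61} \approx -1.5931 \cdot 10^{5}$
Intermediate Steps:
$q{\left(n \right)} = \frac{-51 + n}{310 + n}$
$\frac{19154 - 42182}{q{\left(112 \right)}} = \frac{19154 - 42182}{\frac{1}{310 + 112} \left(-51 + 112\right)} = - \frac{23028}{\frac{1}{422} \cdot 61} = - \frac{23028}{\frac{61}{422}} = \left(-23028\right) \frac{422}{61} = - \frac{9717816}{61}$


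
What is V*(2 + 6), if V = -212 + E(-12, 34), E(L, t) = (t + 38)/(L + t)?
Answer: -18368/11 ≈ -1669.8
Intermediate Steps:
E(L, t) = (38 + t)/(L + t)
V = -2296/11 (V = -212 + (38 + 34)/(-12 + 34) = -212 + 72/22 = -212 + (1/22)*72 = -212 + 36/11 = -2296/11 ≈ -208.73)
V*(2 + 6) = -2296*(2 + 6)/11 = -2296/11*8 = -18368/11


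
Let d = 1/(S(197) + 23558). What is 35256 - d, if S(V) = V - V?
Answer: 830560847/23558 ≈ 35256.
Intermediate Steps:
S(V) = 0
d = 1/23558 (d = 1/(0 + 23558) = 1/23558 ≈ 4.2448e-5)
35256 - d = 35256 - 1*1/23558 = 35256 - 1/23558 = 830560847/23558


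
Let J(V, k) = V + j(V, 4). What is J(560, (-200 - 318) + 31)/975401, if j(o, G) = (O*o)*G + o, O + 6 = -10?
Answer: -4960/139343 ≈ -0.035596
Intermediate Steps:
O = -16 (O = -6 - 10 = -16)
j(o, G) = o - 16*G*o (j(o, G) = (-16*o)*G + o = -16*G*o + o = o - 16*G*o)
J(V, k) = -62*V (J(V, k) = V + V*(1 - 16*4) = V + V*(1 - 64) = V + V*(-63) = V - 63*V = -62*V)
J(560, (-200 - 318) + 31)/975401 = -62*560/975401 = -34720*1/975401 = -4960/139343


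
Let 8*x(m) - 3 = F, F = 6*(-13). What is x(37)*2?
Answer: -75/4 ≈ -18.750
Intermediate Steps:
F = -78
x(m) = -75/8 (x(m) = 3/8 + (1/8)*(-78) = 3/8 - 39/4 = -75/8)
x(37)*2 = -75/8*2 = -75/4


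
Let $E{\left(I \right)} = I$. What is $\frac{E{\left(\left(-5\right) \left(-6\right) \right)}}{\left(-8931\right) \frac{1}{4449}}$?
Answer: $- \frac{44490}{2977} \approx -14.945$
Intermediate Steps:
$\frac{E{\left(\left(-5\right) \left(-6\right) \right)}}{\left(-8931\right) \frac{1}{4449}} = \frac{\left(-5\right) \left(-6\right)}{\left(-8931\right) \frac{1}{4449}} = \frac{30}{\left(-8931\right) \frac{1}{4449}} = \frac{30}{- \frac{2977}{1483}} = 30 \left(- \frac{1483}{2977}\right) = - \frac{44490}{2977}$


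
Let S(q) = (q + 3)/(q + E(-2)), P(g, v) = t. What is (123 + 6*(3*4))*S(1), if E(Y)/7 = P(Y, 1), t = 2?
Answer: 52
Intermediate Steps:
P(g, v) = 2
E(Y) = 14 (E(Y) = 7*2 = 14)
S(q) = (3 + q)/(14 + q) (S(q) = (q + 3)/(q + 14) = (3 + q)/(14 + q))
(123 + 6*(3*4))*S(1) = (123 + 6*(3*4))*((3 + 1)/(14 + 1)) = (123 + 6*12)*(4/15) = (123 + 72)*((1/15)*4) = 195*(4/15) = 52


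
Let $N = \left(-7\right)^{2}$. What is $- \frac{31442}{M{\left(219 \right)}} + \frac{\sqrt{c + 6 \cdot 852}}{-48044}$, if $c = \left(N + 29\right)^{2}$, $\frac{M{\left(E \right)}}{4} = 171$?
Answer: $- \frac{15721}{342} - \frac{3 \sqrt{311}}{24022} \approx -45.97$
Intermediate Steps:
$M{\left(E \right)} = 684$ ($M{\left(E \right)} = 4 \cdot 171 = 684$)
$N = 49$
$c = 6084$ ($c = \left(49 + 29\right)^{2} = 78^{2} = 6084$)
$- \frac{31442}{M{\left(219 \right)}} + \frac{\sqrt{c + 6 \cdot 852}}{-48044} = - \frac{31442}{684} + \frac{\sqrt{6084 + 6 \cdot 852}}{-48044} = \left(-31442\right) \frac{1}{684} + \sqrt{6084 + 5112} \left(- \frac{1}{48044}\right) = - \frac{15721}{342} + \sqrt{11196} \left(- \frac{1}{48044}\right) = - \frac{15721}{342} + 6 \sqrt{311} \left(- \frac{1}{48044}\right) = - \frac{15721}{342} - \frac{3 \sqrt{311}}{24022}$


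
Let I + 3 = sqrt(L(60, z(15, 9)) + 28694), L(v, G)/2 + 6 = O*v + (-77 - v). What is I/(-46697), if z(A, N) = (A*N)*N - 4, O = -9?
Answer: 3/46697 - 8*sqrt(427)/46697 ≈ -0.0034759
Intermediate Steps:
z(A, N) = -4 + A*N**2 (z(A, N) = A*N**2 - 4 = -4 + A*N**2)
L(v, G) = -166 - 20*v (L(v, G) = -12 + 2*(-9*v + (-77 - v)) = -12 + 2*(-77 - 10*v) = -12 + (-154 - 20*v) = -166 - 20*v)
I = -3 + 8*sqrt(427) (I = -3 + sqrt((-166 - 20*60) + 28694) = -3 + sqrt((-166 - 1200) + 28694) = -3 + sqrt(-1366 + 28694) = -3 + sqrt(27328) = -3 + 8*sqrt(427) ≈ 162.31)
I/(-46697) = (-3 + 8*sqrt(427))/(-46697) = (-3 + 8*sqrt(427))*(-1/46697) = 3/46697 - 8*sqrt(427)/46697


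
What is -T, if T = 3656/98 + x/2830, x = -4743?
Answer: -4940833/138670 ≈ -35.630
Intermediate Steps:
T = 4940833/138670 (T = 3656/98 - 4743/2830 = 3656*(1/98) - 4743*1/2830 = 1828/49 - 4743/2830 = 4940833/138670 ≈ 35.630)
-T = -1*4940833/138670 = -4940833/138670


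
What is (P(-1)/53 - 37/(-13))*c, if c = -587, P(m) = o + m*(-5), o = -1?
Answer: -1181631/689 ≈ -1715.0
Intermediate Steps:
P(m) = -1 - 5*m (P(m) = -1 + m*(-5) = -1 - 5*m)
(P(-1)/53 - 37/(-13))*c = ((-1 - 5*(-1))/53 - 37/(-13))*(-587) = ((-1 + 5)*(1/53) - 37*(-1/13))*(-587) = (4*(1/53) + 37/13)*(-587) = (4/53 + 37/13)*(-587) = (2013/689)*(-587) = -1181631/689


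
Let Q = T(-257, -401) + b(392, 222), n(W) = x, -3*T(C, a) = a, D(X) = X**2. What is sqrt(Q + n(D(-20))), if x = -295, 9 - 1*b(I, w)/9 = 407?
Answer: I*sqrt(33690)/3 ≈ 61.183*I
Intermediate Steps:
b(I, w) = -3582 (b(I, w) = 81 - 9*407 = 81 - 3663 = -3582)
T(C, a) = -a/3
n(W) = -295
Q = -10345/3 (Q = -1/3*(-401) - 3582 = 401/3 - 3582 = -10345/3 ≈ -3448.3)
sqrt(Q + n(D(-20))) = sqrt(-10345/3 - 295) = sqrt(-11230/3) = I*sqrt(33690)/3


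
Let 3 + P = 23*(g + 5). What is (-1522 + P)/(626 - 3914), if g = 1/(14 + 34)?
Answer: 67657/157824 ≈ 0.42869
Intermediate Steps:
g = 1/48 ≈ 0.020833
P = 5399/48 (P = -3 + 23*(1/48 + 5) = -3 + 23*(241/48) = -3 + 5543/48 = 5399/48 ≈ 112.48)
(-1522 + P)/(626 - 3914) = (-1522 + 5399/48)/(626 - 3914) = -67657/48/(-3288) = -67657/48*(-1/3288) = 67657/157824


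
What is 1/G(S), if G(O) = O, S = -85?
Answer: -1/85 ≈ -0.011765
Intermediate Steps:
1/G(S) = 1/(-85) = -1/85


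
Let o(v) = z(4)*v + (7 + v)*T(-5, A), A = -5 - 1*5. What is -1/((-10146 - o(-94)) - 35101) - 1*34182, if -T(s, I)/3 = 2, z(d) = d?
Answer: -1551623525/45393 ≈ -34182.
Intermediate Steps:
A = -10 (A = -5 - 5 = -10)
T(s, I) = -6 (T(s, I) = -3*2 = -6)
o(v) = -42 - 2*v (o(v) = 4*v + (7 + v)*(-6) = 4*v + (-42 - 6*v) = -42 - 2*v)
-1/((-10146 - o(-94)) - 35101) - 1*34182 = -1/((-10146 - (-42 - 2*(-94))) - 35101) - 1*34182 = -1/((-10146 - (-42 + 188)) - 35101) - 34182 = -1/((-10146 - 1*146) - 35101) - 34182 = -1/((-10146 - 146) - 35101) - 34182 = -1/(-10292 - 35101) - 34182 = -1/(-45393) - 34182 = -1*(-1/45393) - 34182 = 1/45393 - 34182 = -1551623525/45393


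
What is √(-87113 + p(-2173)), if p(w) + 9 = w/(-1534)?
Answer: 5*I*√8200332946/1534 ≈ 295.16*I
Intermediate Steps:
p(w) = -9 - w/1534 (p(w) = -9 + w/(-1534) = -9 + w*(-1/1534) = -9 - w/1534)
√(-87113 + p(-2173)) = √(-87113 + (-9 - 1/1534*(-2173))) = √(-87113 + (-9 + 2173/1534)) = √(-87113 - 11633/1534) = √(-133642975/1534) = 5*I*√8200332946/1534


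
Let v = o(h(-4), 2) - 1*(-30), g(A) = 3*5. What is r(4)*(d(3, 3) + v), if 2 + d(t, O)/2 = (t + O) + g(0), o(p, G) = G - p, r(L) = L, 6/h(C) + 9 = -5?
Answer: 1972/7 ≈ 281.71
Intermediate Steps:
h(C) = -3/7 (h(C) = 6/(-9 - 5) = 6/(-14) = 6*(-1/14) = -3/7)
g(A) = 15
d(t, O) = 26 + 2*O + 2*t (d(t, O) = -4 + 2*((t + O) + 15) = -4 + 2*((O + t) + 15) = -4 + 2*(15 + O + t) = -4 + (30 + 2*O + 2*t) = 26 + 2*O + 2*t)
v = 227/7 (v = (2 - 1*(-3/7)) - 1*(-30) = (2 + 3/7) + 30 = 17/7 + 30 = 227/7 ≈ 32.429)
r(4)*(d(3, 3) + v) = 4*((26 + 2*3 + 2*3) + 227/7) = 4*((26 + 6 + 6) + 227/7) = 4*(38 + 227/7) = 4*(493/7) = 1972/7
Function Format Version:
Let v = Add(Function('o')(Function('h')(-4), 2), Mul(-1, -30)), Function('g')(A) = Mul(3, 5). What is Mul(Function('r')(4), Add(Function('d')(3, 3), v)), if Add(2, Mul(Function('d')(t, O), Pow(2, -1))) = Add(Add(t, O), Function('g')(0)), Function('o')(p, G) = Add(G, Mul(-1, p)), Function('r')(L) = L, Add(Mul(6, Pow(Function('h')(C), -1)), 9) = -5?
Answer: Rational(1972, 7) ≈ 281.71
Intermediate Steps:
Function('h')(C) = Rational(-3, 7) (Function('h')(C) = Mul(6, Pow(Add(-9, -5), -1)) = Mul(6, Pow(-14, -1)) = Mul(6, Rational(-1, 14)) = Rational(-3, 7))
Function('g')(A) = 15
Function('d')(t, O) = Add(26, Mul(2, O), Mul(2, t)) (Function('d')(t, O) = Add(-4, Mul(2, Add(Add(t, O), 15))) = Add(-4, Mul(2, Add(Add(O, t), 15))) = Add(-4, Mul(2, Add(15, O, t))) = Add(-4, Add(30, Mul(2, O), Mul(2, t))) = Add(26, Mul(2, O), Mul(2, t)))
v = Rational(227, 7) (v = Add(Add(2, Mul(-1, Rational(-3, 7))), Mul(-1, -30)) = Add(Add(2, Rational(3, 7)), 30) = Add(Rational(17, 7), 30) = Rational(227, 7) ≈ 32.429)
Mul(Function('r')(4), Add(Function('d')(3, 3), v)) = Mul(4, Add(Add(26, Mul(2, 3), Mul(2, 3)), Rational(227, 7))) = Mul(4, Add(Add(26, 6, 6), Rational(227, 7))) = Mul(4, Add(38, Rational(227, 7))) = Mul(4, Rational(493, 7)) = Rational(1972, 7)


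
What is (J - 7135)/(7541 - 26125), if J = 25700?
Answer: -18565/18584 ≈ -0.99898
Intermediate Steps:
(J - 7135)/(7541 - 26125) = (25700 - 7135)/(7541 - 26125) = 18565/(-18584) = 18565*(-1/18584) = -18565/18584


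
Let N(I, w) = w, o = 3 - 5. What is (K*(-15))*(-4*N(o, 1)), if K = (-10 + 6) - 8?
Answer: -720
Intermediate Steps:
o = -2
K = -12 (K = -4 - 8 = -12)
(K*(-15))*(-4*N(o, 1)) = (-12*(-15))*(-4*1) = 180*(-4) = -720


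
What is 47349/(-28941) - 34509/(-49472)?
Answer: -447908253/477256384 ≈ -0.93851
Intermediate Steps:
47349/(-28941) - 34509/(-49472) = 47349*(-1/28941) - 34509*(-1/49472) = -15783/9647 + 34509/49472 = -447908253/477256384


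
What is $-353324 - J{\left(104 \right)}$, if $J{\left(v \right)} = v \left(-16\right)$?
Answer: $-351660$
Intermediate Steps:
$J{\left(v \right)} = - 16 v$
$-353324 - J{\left(104 \right)} = -353324 - \left(-16\right) 104 = -353324 - -1664 = -353324 + 1664 = -351660$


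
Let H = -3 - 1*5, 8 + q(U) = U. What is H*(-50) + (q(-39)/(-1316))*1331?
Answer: 12531/28 ≈ 447.54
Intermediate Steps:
q(U) = -8 + U
H = -8 (H = -3 - 5 = -8)
H*(-50) + (q(-39)/(-1316))*1331 = -8*(-50) + ((-8 - 39)/(-1316))*1331 = 400 - 47*(-1/1316)*1331 = 400 + (1/28)*1331 = 400 + 1331/28 = 12531/28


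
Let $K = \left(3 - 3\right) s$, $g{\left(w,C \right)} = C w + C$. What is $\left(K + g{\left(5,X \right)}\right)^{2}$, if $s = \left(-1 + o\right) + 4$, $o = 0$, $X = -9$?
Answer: $2916$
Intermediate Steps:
$g{\left(w,C \right)} = C + C w$
$s = 3$ ($s = \left(-1 + 0\right) + 4 = -1 + 4 = 3$)
$K = 0$ ($K = \left(3 - 3\right) 3 = 0 \cdot 3 = 0$)
$\left(K + g{\left(5,X \right)}\right)^{2} = \left(0 - 9 \left(1 + 5\right)\right)^{2} = \left(0 - 54\right)^{2} = \left(-54\right)^{2} = 2916$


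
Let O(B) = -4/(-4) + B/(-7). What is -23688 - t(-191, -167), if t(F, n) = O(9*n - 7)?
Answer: -167333/7 ≈ -23905.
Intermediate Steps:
O(B) = 1 - B/7 (O(B) = -4*(-¼) + B*(-⅐) = 1 - B/7)
t(F, n) = 2 - 9*n/7 (t(F, n) = 1 - (9*n - 7)/7 = 1 - (-7 + 9*n)/7 = 1 + (1 - 9*n/7) = 2 - 9*n/7)
-23688 - t(-191, -167) = -23688 - (2 - 9/7*(-167)) = -23688 - (2 + 1503/7) = -23688 - 1*1517/7 = -23688 - 1517/7 = -167333/7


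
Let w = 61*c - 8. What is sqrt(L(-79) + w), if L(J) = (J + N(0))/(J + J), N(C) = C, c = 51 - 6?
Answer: 5*sqrt(438)/2 ≈ 52.321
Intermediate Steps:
c = 45
L(J) = 1/2 (L(J) = (J + 0)/(J + J) = J/((2*J)) = J*(1/(2*J)) = 1/2)
w = 2737 (w = 61*45 - 8 = 2745 - 8 = 2737)
sqrt(L(-79) + w) = sqrt(1/2 + 2737) = sqrt(5475/2) = 5*sqrt(438)/2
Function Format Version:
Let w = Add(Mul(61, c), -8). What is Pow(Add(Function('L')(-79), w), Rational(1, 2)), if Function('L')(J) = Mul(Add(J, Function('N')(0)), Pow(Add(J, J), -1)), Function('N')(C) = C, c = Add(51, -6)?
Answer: Mul(Rational(5, 2), Pow(438, Rational(1, 2))) ≈ 52.321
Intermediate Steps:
c = 45
Function('L')(J) = Rational(1, 2) (Function('L')(J) = Mul(Add(J, 0), Pow(Add(J, J), -1)) = Mul(J, Pow(Mul(2, J), -1)) = Mul(J, Mul(Rational(1, 2), Pow(J, -1))) = Rational(1, 2))
w = 2737 (w = Add(Mul(61, 45), -8) = Add(2745, -8) = 2737)
Pow(Add(Function('L')(-79), w), Rational(1, 2)) = Pow(Add(Rational(1, 2), 2737), Rational(1, 2)) = Pow(Rational(5475, 2), Rational(1, 2)) = Mul(Rational(5, 2), Pow(438, Rational(1, 2)))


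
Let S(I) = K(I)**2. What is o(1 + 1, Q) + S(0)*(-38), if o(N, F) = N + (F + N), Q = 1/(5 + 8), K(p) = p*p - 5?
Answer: -12297/13 ≈ -945.92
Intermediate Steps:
K(p) = -5 + p**2 (K(p) = p**2 - 5 = -5 + p**2)
Q = 1/13 ≈ 0.076923
o(N, F) = F + 2*N
S(I) = (-5 + I**2)**2
o(1 + 1, Q) + S(0)*(-38) = (1/13 + 2*(1 + 1)) + (-5 + 0**2)**2*(-38) = (1/13 + 2*2) + (-5 + 0)**2*(-38) = (1/13 + 4) + (-5)**2*(-38) = 53/13 + 25*(-38) = 53/13 - 950 = -12297/13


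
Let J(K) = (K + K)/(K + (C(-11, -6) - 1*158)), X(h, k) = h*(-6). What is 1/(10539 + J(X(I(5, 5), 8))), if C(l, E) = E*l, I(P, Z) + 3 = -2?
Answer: 31/326679 ≈ 9.4894e-5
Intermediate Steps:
I(P, Z) = -5 (I(P, Z) = -3 - 2 = -5)
X(h, k) = -6*h
J(K) = 2*K/(-92 + K) (J(K) = (K + K)/(K + (-6*(-11) - 1*158)) = (2*K)/(K + (66 - 158)) = (2*K)/(K - 92) = (2*K)/(-92 + K) = 2*K/(-92 + K))
1/(10539 + J(X(I(5, 5), 8))) = 1/(10539 + 2*(-6*(-5))/(-92 - 6*(-5))) = 1/(10539 + 2*30/(-92 + 30)) = 1/(10539 + 2*30/(-62)) = 1/(10539 + 2*30*(-1/62)) = 1/(10539 - 30/31) = 1/(326679/31) = 31/326679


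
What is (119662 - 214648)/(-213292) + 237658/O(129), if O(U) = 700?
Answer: 3172315021/9331525 ≈ 339.96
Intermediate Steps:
(119662 - 214648)/(-213292) + 237658/O(129) = (119662 - 214648)/(-213292) + 237658/700 = -94986*(-1/213292) + 237658*(1/700) = 47493/106646 + 118829/350 = 3172315021/9331525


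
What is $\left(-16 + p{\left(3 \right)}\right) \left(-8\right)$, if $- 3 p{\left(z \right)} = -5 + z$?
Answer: $\frac{368}{3} \approx 122.67$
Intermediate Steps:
$p{\left(z \right)} = \frac{5}{3} - \frac{z}{3}$ ($p{\left(z \right)} = - \frac{-5 + z}{3} = \frac{5}{3} - \frac{z}{3}$)
$\left(-16 + p{\left(3 \right)}\right) \left(-8\right) = \left(-16 + \left(\frac{5}{3} - 1\right)\right) \left(-8\right) = \left(-16 + \frac{2}{3}\right) \left(-8\right) = \left(- \frac{46}{3}\right) \left(-8\right) = \frac{368}{3}$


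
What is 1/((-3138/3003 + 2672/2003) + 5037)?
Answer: 2005003/10099779645 ≈ 0.00019852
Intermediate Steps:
1/((-3138/3003 + 2672/2003) + 5037) = 1/((-3138*1/3003 + 2672*(1/2003)) + 5037) = 1/((-1046/1001 + 2672/2003) + 5037) = 1/(579534/2005003 + 5037) = 1/(10099779645/2005003) = 2005003/10099779645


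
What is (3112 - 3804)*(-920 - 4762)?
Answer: 3931944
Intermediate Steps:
(3112 - 3804)*(-920 - 4762) = -692*(-5682) = 3931944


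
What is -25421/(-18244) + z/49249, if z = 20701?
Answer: 1629627873/898498756 ≈ 1.8137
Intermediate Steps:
-25421/(-18244) + z/49249 = -25421/(-18244) + 20701/49249 = -25421*(-1/18244) + 20701*(1/49249) = 25421/18244 + 20701/49249 = 1629627873/898498756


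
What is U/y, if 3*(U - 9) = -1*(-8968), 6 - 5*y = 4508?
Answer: -44975/13506 ≈ -3.3300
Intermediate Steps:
y = -4502/5 (y = 6/5 - ⅕*4508 = 6/5 - 4508/5 = -4502/5 ≈ -900.40)
U = 8995/3 (U = 9 + (-1*(-8968))/3 = 9 + (⅓)*8968 = 9 + 8968/3 = 8995/3 ≈ 2998.3)
U/y = 8995/(3*(-4502/5)) = (8995/3)*(-5/4502) = -44975/13506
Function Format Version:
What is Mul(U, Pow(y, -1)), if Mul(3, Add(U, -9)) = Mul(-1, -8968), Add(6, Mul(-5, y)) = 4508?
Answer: Rational(-44975, 13506) ≈ -3.3300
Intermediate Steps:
y = Rational(-4502, 5) (y = Add(Rational(6, 5), Mul(Rational(-1, 5), 4508)) = Add(Rational(6, 5), Rational(-4508, 5)) = Rational(-4502, 5) ≈ -900.40)
U = Rational(8995, 3) (U = Add(9, Mul(Rational(1, 3), Mul(-1, -8968))) = Add(9, Mul(Rational(1, 3), 8968)) = Add(9, Rational(8968, 3)) = Rational(8995, 3) ≈ 2998.3)
Mul(U, Pow(y, -1)) = Mul(Rational(8995, 3), Pow(Rational(-4502, 5), -1)) = Mul(Rational(8995, 3), Rational(-5, 4502)) = Rational(-44975, 13506)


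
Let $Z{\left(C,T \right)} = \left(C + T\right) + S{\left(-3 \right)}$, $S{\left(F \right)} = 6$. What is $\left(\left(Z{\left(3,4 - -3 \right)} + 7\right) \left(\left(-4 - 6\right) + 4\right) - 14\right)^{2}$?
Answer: $23104$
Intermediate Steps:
$Z{\left(C,T \right)} = 6 + C + T$ ($Z{\left(C,T \right)} = \left(C + T\right) + 6 = 6 + C + T$)
$\left(\left(Z{\left(3,4 - -3 \right)} + 7\right) \left(\left(-4 - 6\right) + 4\right) - 14\right)^{2} = \left(\left(\left(6 + 3 + \left(4 - -3\right)\right) + 7\right) \left(\left(-4 - 6\right) + 4\right) - 14\right)^{2} = \left(\left(\left(6 + 3 + \left(4 + 3\right)\right) + 7\right) \left(\left(-4 - 6\right) + 4\right) - 14\right)^{2} = \left(\left(\left(6 + 3 + 7\right) + 7\right) \left(-10 + 4\right) - 14\right)^{2} = \left(\left(16 + 7\right) \left(-6\right) - 14\right)^{2} = \left(23 \left(-6\right) - 14\right)^{2} = \left(-138 - 14\right)^{2} = \left(-152\right)^{2} = 23104$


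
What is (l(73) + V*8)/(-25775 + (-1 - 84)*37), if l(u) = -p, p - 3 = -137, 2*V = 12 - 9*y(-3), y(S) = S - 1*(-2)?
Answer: -109/14460 ≈ -0.0075380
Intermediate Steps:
y(S) = 2 + S (y(S) = S + 2 = 2 + S)
V = 21/2 (V = (12 - 9*(2 - 3))/2 = (12 - 9*(-1))/2 = (12 + 9)/2 = (1/2)*21 = 21/2 ≈ 10.500)
p = -134 (p = 3 - 137 = -134)
l(u) = 134 (l(u) = -1*(-134) = 134)
(l(73) + V*8)/(-25775 + (-1 - 84)*37) = (134 + (21/2)*8)/(-25775 + (-1 - 84)*37) = (134 + 84)/(-25775 - 85*37) = 218/(-25775 - 3145) = 218/(-28920) = 218*(-1/28920) = -109/14460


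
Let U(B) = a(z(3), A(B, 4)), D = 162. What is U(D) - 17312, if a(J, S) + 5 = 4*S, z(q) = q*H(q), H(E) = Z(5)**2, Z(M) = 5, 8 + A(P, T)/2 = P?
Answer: -16085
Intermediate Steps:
A(P, T) = -16 + 2*P
H(E) = 25 (H(E) = 5**2 = 25)
z(q) = 25*q (z(q) = q*25 = 25*q)
a(J, S) = -5 + 4*S
U(B) = -69 + 8*B (U(B) = -5 + 4*(-16 + 2*B) = -5 + (-64 + 8*B) = -69 + 8*B)
U(D) - 17312 = (-69 + 8*162) - 17312 = (-69 + 1296) - 17312 = 1227 - 17312 = -16085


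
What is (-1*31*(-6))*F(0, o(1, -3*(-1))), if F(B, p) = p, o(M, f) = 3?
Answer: 558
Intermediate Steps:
(-1*31*(-6))*F(0, o(1, -3*(-1))) = (-1*31*(-6))*3 = -31*(-6)*3 = 186*3 = 558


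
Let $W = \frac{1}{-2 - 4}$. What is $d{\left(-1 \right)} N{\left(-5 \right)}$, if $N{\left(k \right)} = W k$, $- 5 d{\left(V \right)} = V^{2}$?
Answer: $- \frac{1}{6} \approx -0.16667$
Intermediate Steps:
$W = - \frac{1}{6}$ ($W = \frac{1}{-6} = - \frac{1}{6} \approx -0.16667$)
$d{\left(V \right)} = - \frac{V^{2}}{5}$
$N{\left(k \right)} = - \frac{k}{6}$
$d{\left(-1 \right)} N{\left(-5 \right)} = - \frac{\left(-1\right)^{2}}{5} \left(\left(- \frac{1}{6}\right) \left(-5\right)\right) = \left(- \frac{1}{5}\right) 1 \cdot \frac{5}{6} = \left(- \frac{1}{5}\right) \frac{5}{6} = - \frac{1}{6}$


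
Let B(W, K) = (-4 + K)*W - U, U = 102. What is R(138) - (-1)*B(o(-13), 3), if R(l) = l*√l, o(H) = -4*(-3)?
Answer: -114 + 138*√138 ≈ 1507.1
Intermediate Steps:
o(H) = 12
R(l) = l^(3/2)
B(W, K) = -102 + W*(-4 + K) (B(W, K) = (-4 + K)*W - 1*102 = W*(-4 + K) - 102 = -102 + W*(-4 + K))
R(138) - (-1)*B(o(-13), 3) = 138^(3/2) - (-1)*(-102 - 4*12 + 3*12) = 138*√138 - (-1)*(-102 - 48 + 36) = 138*√138 - (-1)*(-114) = 138*√138 - 1*114 = 138*√138 - 114 = -114 + 138*√138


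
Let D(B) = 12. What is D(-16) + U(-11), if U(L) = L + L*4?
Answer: -43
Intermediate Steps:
U(L) = 5*L (U(L) = L + 4*L = 5*L)
D(-16) + U(-11) = 12 + 5*(-11) = 12 - 55 = -43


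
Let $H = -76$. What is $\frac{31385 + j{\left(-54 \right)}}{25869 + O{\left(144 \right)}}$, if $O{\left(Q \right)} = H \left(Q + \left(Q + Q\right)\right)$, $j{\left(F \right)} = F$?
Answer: $- \frac{31331}{6963} \approx -4.4996$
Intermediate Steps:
$O{\left(Q \right)} = - 228 Q$ ($O{\left(Q \right)} = - 76 \left(Q + \left(Q + Q\right)\right) = - 76 \left(Q + 2 Q\right) = - 76 \cdot 3 Q = - 228 Q$)
$\frac{31385 + j{\left(-54 \right)}}{25869 + O{\left(144 \right)}} = \frac{31385 - 54}{25869 - 32832} = \frac{31331}{25869 - 32832} = \frac{31331}{-6963} = 31331 \left(- \frac{1}{6963}\right) = - \frac{31331}{6963}$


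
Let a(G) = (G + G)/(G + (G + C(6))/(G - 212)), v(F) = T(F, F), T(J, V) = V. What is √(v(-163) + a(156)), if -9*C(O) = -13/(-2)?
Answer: I*√1912411/109 ≈ 12.687*I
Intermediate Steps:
C(O) = -13/18 (C(O) = -(-13)/(9*(-2)) = -(-13)*(-1)/(9*2) = -⅑*13/2 = -13/18)
v(F) = F
a(G) = 2*G/(G + (-13/18 + G)/(-212 + G)) (a(G) = (G + G)/(G + (G - 13/18)/(G - 212)) = (2*G)/(G + (-13/18 + G)/(-212 + G)) = 2*G/(G + (-13/18 + G)/(-212 + G)))
√(v(-163) + a(156)) = √(-163 + 36*156*(-212 + 156)/(-13 - 3798*156 + 18*156²)) = √(-163 + 36*156*(-56)/(-13 - 592488 + 18*24336)) = √(-163 + 36*156*(-56)/(-13 - 592488 + 438048)) = √(-163 + 36*156*(-56)/(-154453)) = √(-163 + 36*156*(-1/154453)*(-56)) = √(-163 + 24192/11881) = √(-1912411/11881) = I*√1912411/109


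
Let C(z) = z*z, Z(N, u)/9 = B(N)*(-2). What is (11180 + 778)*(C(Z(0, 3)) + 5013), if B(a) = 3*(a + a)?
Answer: 59945454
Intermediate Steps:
B(a) = 6*a (B(a) = 3*(2*a) = 6*a)
Z(N, u) = -108*N (Z(N, u) = 9*((6*N)*(-2)) = 9*(-12*N) = -108*N)
C(z) = z²
(11180 + 778)*(C(Z(0, 3)) + 5013) = (11180 + 778)*((-108*0)² + 5013) = 11958*(0² + 5013) = 11958*(0 + 5013) = 11958*5013 = 59945454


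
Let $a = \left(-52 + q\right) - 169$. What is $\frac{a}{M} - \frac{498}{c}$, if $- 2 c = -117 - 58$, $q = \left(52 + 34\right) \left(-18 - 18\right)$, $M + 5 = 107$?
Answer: $- \frac{682067}{17850} \approx -38.211$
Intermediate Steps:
$M = 102$ ($M = -5 + 107 = 102$)
$q = -3096$ ($q = 86 \left(-36\right) = -3096$)
$c = \frac{175}{2}$ ($c = - \frac{-117 - 58}{2} = \left(- \frac{1}{2}\right) \left(-175\right) = \frac{175}{2} \approx 87.5$)
$a = -3317$ ($a = \left(-52 - 3096\right) - 169 = -3148 - 169 = -3317$)
$\frac{a}{M} - \frac{498}{c} = - \frac{3317}{102} - \frac{498}{\frac{175}{2}} = \left(-3317\right) \frac{1}{102} - \frac{996}{175} = - \frac{3317}{102} - \frac{996}{175} = - \frac{682067}{17850}$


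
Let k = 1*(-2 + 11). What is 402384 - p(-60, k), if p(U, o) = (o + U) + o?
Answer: 402426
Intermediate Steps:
k = 9 (k = 1*9 = 9)
p(U, o) = U + 2*o (p(U, o) = (U + o) + o = U + 2*o)
402384 - p(-60, k) = 402384 - (-60 + 2*9) = 402384 - (-60 + 18) = 402384 - 1*(-42) = 402384 + 42 = 402426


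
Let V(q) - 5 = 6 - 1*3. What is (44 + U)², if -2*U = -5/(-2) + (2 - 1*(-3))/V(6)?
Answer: 461041/256 ≈ 1800.9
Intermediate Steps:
V(q) = 8 (V(q) = 5 + (6 - 1*3) = 5 + (6 - 3) = 5 + 3 = 8)
U = -25/16 (U = -(-5/(-2) + (2 - 1*(-3))/8)/2 = -(-5*(-½) + (2 + 3)*(⅛))/2 = -(5/2 + 5*(⅛))/2 = -(5/2 + 5/8)/2 = -½*25/8 = -25/16 ≈ -1.5625)
(44 + U)² = (44 - 25/16)² = (679/16)² = 461041/256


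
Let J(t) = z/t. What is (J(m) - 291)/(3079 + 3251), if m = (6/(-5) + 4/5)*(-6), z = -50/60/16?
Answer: -335257/7292160 ≈ -0.045975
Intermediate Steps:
z = -5/96 (z = -50*1/60*(1/16) = -5/6*1/16 = -5/96 ≈ -0.052083)
m = 12/5 (m = (6*(-1/5) + 4*(1/5))*(-6) = (-6/5 + 4/5)*(-6) = -2/5*(-6) = 12/5 ≈ 2.4000)
J(t) = -5/(96*t)
(J(m) - 291)/(3079 + 3251) = (-5/(96*12/5) - 291)/(3079 + 3251) = (-5/96*5/12 - 291)/6330 = (-25/1152 - 291)*(1/6330) = -335257/1152*1/6330 = -335257/7292160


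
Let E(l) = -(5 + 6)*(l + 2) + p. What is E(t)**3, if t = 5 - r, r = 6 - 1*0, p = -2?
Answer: -2197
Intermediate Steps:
r = 6 (r = 6 + 0 = 6)
t = -1 (t = 5 - 1*6 = 5 - 6 = -1)
E(l) = -24 - 11*l (E(l) = -(5 + 6)*(l + 2) - 2 = -11*(2 + l) - 2 = -(22 + 11*l) - 2 = (-22 - 11*l) - 2 = -24 - 11*l)
E(t)**3 = (-24 - 11*(-1))**3 = (-24 + 11)**3 = (-13)**3 = -2197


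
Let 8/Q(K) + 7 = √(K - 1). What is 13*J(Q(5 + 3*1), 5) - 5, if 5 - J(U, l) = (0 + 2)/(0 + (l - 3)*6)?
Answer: 347/6 ≈ 57.833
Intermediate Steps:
Q(K) = 8/(-7 + √(-1 + K)) (Q(K) = 8/(-7 + √(K - 1)) = 8/(-7 + √(-1 + K)))
J(U, l) = 5 - 2/(-18 + 6*l) (J(U, l) = 5 - (0 + 2)/(0 + (l - 3)*6) = 5 - 2/(0 + (-3 + l)*6) = 5 - 2/(0 + (-18 + 6*l)) = 5 - 2/(-18 + 6*l))
13*J(Q(5 + 3*1), 5) - 5 = 13*((-46 + 15*5)/(3*(-3 + 5))) - 5 = 13*((⅓)*(-46 + 75)/2) - 5 = 13*((⅓)*(½)*29) - 5 = 13*(29/6) - 5 = 377/6 - 5 = 347/6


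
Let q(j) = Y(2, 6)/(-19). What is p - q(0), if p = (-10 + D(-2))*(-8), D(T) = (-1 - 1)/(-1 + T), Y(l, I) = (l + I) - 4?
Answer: 4268/57 ≈ 74.877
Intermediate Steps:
Y(l, I) = -4 + I + l (Y(l, I) = (I + l) - 4 = -4 + I + l)
D(T) = -2/(-1 + T)
q(j) = -4/19 (q(j) = (-4 + 6 + 2)/(-19) = 4*(-1/19) = -4/19)
p = 224/3 (p = (-10 - 2/(-1 - 2))*(-8) = (-10 - 2/(-3))*(-8) = (-10 - 2*(-⅓))*(-8) = (-10 + ⅔)*(-8) = -28/3*(-8) = 224/3 ≈ 74.667)
p - q(0) = 224/3 - 1*(-4/19) = 224/3 + 4/19 = 4268/57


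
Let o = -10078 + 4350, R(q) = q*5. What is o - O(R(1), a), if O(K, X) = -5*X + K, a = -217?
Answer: -6818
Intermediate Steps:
R(q) = 5*q
O(K, X) = K - 5*X
o = -5728
o - O(R(1), a) = -5728 - (5*1 - 5*(-217)) = -5728 - (5 + 1085) = -5728 - 1*1090 = -5728 - 1090 = -6818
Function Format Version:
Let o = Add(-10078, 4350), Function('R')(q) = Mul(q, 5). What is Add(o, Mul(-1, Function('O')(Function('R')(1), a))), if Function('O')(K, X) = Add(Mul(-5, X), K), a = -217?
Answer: -6818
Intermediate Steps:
Function('R')(q) = Mul(5, q)
Function('O')(K, X) = Add(K, Mul(-5, X))
o = -5728
Add(o, Mul(-1, Function('O')(Function('R')(1), a))) = Add(-5728, Mul(-1, Add(Mul(5, 1), Mul(-5, -217)))) = Add(-5728, Mul(-1, Add(5, 1085))) = Add(-5728, Mul(-1, 1090)) = Add(-5728, -1090) = -6818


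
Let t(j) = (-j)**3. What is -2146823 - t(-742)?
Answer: -410665311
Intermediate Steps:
t(j) = -j**3
-2146823 - t(-742) = -2146823 - (-1)*(-742)**3 = -2146823 - (-1)*(-408518488) = -2146823 - 1*408518488 = -2146823 - 408518488 = -410665311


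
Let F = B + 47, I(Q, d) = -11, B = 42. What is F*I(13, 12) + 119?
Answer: -860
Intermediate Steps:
F = 89 (F = 42 + 47 = 89)
F*I(13, 12) + 119 = 89*(-11) + 119 = -979 + 119 = -860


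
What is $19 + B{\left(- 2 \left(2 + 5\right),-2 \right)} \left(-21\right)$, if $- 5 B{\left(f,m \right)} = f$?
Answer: $- \frac{199}{5} \approx -39.8$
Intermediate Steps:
$B{\left(f,m \right)} = - \frac{f}{5}$
$19 + B{\left(- 2 \left(2 + 5\right),-2 \right)} \left(-21\right) = 19 + - \frac{\left(-2\right) \left(2 + 5\right)}{5} \left(-21\right) = 19 + - \frac{\left(-2\right) 7}{5} \left(-21\right) = 19 + \left(- \frac{1}{5}\right) \left(-14\right) \left(-21\right) = 19 + \frac{14}{5} \left(-21\right) = 19 - \frac{294}{5} = - \frac{199}{5}$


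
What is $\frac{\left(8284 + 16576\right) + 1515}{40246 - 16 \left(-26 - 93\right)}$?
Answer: $\frac{1055}{1686} \approx 0.62574$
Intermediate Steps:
$\frac{\left(8284 + 16576\right) + 1515}{40246 - 16 \left(-26 - 93\right)} = \frac{24860 + 1515}{40246 - -1904} = \frac{26375}{40246 + 1904} = \frac{26375}{42150} = 26375 \cdot \frac{1}{42150} = \frac{1055}{1686}$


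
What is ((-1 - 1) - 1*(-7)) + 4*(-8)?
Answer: -27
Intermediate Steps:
((-1 - 1) - 1*(-7)) + 4*(-8) = (-2 + 7) - 32 = 5 - 32 = -27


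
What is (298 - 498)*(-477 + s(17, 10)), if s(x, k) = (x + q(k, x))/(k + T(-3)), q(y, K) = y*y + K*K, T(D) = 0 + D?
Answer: 83800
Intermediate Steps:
T(D) = D
q(y, K) = K**2 + y**2 (q(y, K) = y**2 + K**2 = K**2 + y**2)
s(x, k) = (x + k**2 + x**2)/(-3 + k) (s(x, k) = (x + (x**2 + k**2))/(k - 3) = (x + (k**2 + x**2))/(-3 + k) = (x + k**2 + x**2)/(-3 + k))
(298 - 498)*(-477 + s(17, 10)) = (298 - 498)*(-477 + (17 + 10**2 + 17**2)/(-3 + 10)) = -200*(-477 + (17 + 100 + 289)/7) = -200*(-477 + (1/7)*406) = -200*(-477 + 58) = -200*(-419) = 83800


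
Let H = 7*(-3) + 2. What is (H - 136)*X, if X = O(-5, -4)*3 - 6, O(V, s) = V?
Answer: 3255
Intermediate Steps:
X = -21 (X = -5*3 - 6 = -15 - 6 = -21)
H = -19 (H = -21 + 2 = -19)
(H - 136)*X = (-19 - 136)*(-21) = -155*(-21) = 3255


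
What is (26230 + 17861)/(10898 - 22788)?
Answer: -44091/11890 ≈ -3.7082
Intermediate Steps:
(26230 + 17861)/(10898 - 22788) = 44091/(-11890) = 44091*(-1/11890) = -44091/11890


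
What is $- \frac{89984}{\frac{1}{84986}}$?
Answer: $-7647380224$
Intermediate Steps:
$- \frac{89984}{\frac{1}{84986}} = - 89984 \frac{1}{\frac{1}{84986}} = \left(-89984\right) 84986 = -7647380224$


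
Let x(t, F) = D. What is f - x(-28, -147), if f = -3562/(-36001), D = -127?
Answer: 4575689/36001 ≈ 127.10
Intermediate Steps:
x(t, F) = -127
f = 3562/36001 (f = -3562*(-1/36001) = 3562/36001 ≈ 0.098942)
f - x(-28, -147) = 3562/36001 - 1*(-127) = 3562/36001 + 127 = 4575689/36001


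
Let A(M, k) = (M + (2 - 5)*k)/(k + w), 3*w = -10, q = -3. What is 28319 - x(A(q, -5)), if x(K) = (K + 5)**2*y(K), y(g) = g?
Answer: 442769531/15625 ≈ 28337.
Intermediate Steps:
w = -10/3 (w = (1/3)*(-10) = -10/3 ≈ -3.3333)
A(M, k) = (M - 3*k)/(-10/3 + k) (A(M, k) = (M + (2 - 5)*k)/(k - 10/3) = (M - 3*k)/(-10/3 + k))
x(K) = K*(5 + K)**2 (x(K) = (K + 5)**2*K = (5 + K)**2*K = K*(5 + K)**2)
28319 - x(A(q, -5)) = 28319 - 3*(-3 - 3*(-5))/(-10 + 3*(-5))*(5 + 3*(-3 - 3*(-5))/(-10 + 3*(-5)))**2 = 28319 - 3*(-3 + 15)/(-10 - 15)*(5 + 3*(-3 + 15)/(-10 - 15))**2 = 28319 - 3*12/(-25)*(5 + 3*12/(-25))**2 = 28319 - 3*(-1/25)*12*(5 + 3*(-1/25)*12)**2 = 28319 - (-36)*(5 - 36/25)**2/25 = 28319 - (-36)*(89/25)**2/25 = 28319 - (-36)*7921/(25*625) = 28319 - 1*(-285156/15625) = 28319 + 285156/15625 = 442769531/15625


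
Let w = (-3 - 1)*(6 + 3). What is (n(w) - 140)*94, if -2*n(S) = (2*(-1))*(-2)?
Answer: -13348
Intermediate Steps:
w = -36 (w = -4*9 = -36)
n(S) = -2 (n(S) = -2*(-1)*(-2)/2 = -(-1)*(-2) = -½*4 = -2)
(n(w) - 140)*94 = (-2 - 140)*94 = -142*94 = -13348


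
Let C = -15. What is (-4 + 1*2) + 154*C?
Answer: -2312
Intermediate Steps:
(-4 + 1*2) + 154*C = (-4 + 1*2) + 154*(-15) = (-4 + 2) - 2310 = -2 - 2310 = -2312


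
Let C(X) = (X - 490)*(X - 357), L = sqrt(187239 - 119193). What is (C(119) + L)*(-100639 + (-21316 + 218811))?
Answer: 8552191088 + 96856*sqrt(68046) ≈ 8.5775e+9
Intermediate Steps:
L = sqrt(68046) ≈ 260.86
C(X) = (-490 + X)*(-357 + X)
(C(119) + L)*(-100639 + (-21316 + 218811)) = ((174930 + 119**2 - 847*119) + sqrt(68046))*(-100639 + (-21316 + 218811)) = ((174930 + 14161 - 100793) + sqrt(68046))*(-100639 + 197495) = (88298 + sqrt(68046))*96856 = 8552191088 + 96856*sqrt(68046)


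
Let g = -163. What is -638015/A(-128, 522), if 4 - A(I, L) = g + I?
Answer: -127603/59 ≈ -2162.8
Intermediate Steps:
A(I, L) = 167 - I (A(I, L) = 4 - (-163 + I) = 4 + (163 - I) = 167 - I)
-638015/A(-128, 522) = -638015/(167 - 1*(-128)) = -638015/(167 + 128) = -638015/295 = -638015*1/295 = -127603/59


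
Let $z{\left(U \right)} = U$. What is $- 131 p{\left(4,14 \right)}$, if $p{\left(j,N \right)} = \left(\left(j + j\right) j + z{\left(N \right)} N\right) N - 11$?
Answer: $-416711$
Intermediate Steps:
$p{\left(j,N \right)} = -11 + N \left(N^{2} + 2 j^{2}\right)$ ($p{\left(j,N \right)} = \left(\left(j + j\right) j + N N\right) N - 11 = \left(2 j j + N^{2}\right) N - 11 = \left(2 j^{2} + N^{2}\right) N - 11 = \left(N^{2} + 2 j^{2}\right) N - 11 = N \left(N^{2} + 2 j^{2}\right) - 11 = -11 + N \left(N^{2} + 2 j^{2}\right)$)
$- 131 p{\left(4,14 \right)} = - 131 \left(-11 + 14^{3} + 2 \cdot 14 \cdot 4^{2}\right) = - 131 \left(-11 + 2744 + 2 \cdot 14 \cdot 16\right) = - 131 \left(-11 + 2744 + 448\right) = \left(-131\right) 3181 = -416711$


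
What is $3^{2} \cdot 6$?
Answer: $54$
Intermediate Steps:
$3^{2} \cdot 6 = 9 \cdot 6 = 54$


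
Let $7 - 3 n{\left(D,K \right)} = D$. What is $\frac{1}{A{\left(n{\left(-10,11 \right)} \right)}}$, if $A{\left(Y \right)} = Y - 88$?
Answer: $- \frac{3}{247} \approx -0.012146$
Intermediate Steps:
$n{\left(D,K \right)} = \frac{7}{3} - \frac{D}{3}$
$A{\left(Y \right)} = -88 + Y$ ($A{\left(Y \right)} = Y - 88 = -88 + Y$)
$\frac{1}{A{\left(n{\left(-10,11 \right)} \right)}} = \frac{1}{-88 + \left(\frac{7}{3} - - \frac{10}{3}\right)} = \frac{1}{-88 + \left(\frac{7}{3} + \frac{10}{3}\right)} = \frac{1}{-88 + \frac{17}{3}} = \frac{1}{- \frac{247}{3}} = - \frac{3}{247}$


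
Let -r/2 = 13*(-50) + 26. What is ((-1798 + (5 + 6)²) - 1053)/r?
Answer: -35/16 ≈ -2.1875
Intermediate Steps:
r = 1248 (r = -2*(13*(-50) + 26) = -2*(-650 + 26) = -2*(-624) = 1248)
((-1798 + (5 + 6)²) - 1053)/r = ((-1798 + (5 + 6)²) - 1053)/1248 = ((-1798 + 11²) - 1053)*(1/1248) = ((-1798 + 121) - 1053)*(1/1248) = (-1677 - 1053)*(1/1248) = -2730*1/1248 = -35/16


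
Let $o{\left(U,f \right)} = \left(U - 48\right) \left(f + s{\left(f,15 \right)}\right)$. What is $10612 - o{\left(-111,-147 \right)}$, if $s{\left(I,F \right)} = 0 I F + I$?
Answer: $-36134$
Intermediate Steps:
$s{\left(I,F \right)} = I$ ($s{\left(I,F \right)} = 0 F + I = 0 + I = I$)
$o{\left(U,f \right)} = 2 f \left(-48 + U\right)$ ($o{\left(U,f \right)} = \left(U - 48\right) \left(f + f\right) = \left(-48 + U\right) 2 f = 2 f \left(-48 + U\right)$)
$10612 - o{\left(-111,-147 \right)} = 10612 - 2 \left(-147\right) \left(-48 - 111\right) = 10612 - 2 \left(-147\right) \left(-159\right) = 10612 - 46746 = -36134$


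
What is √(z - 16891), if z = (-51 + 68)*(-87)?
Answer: I*√18370 ≈ 135.54*I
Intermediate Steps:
z = -1479 (z = 17*(-87) = -1479)
√(z - 16891) = √(-1479 - 16891) = √(-18370) = I*√18370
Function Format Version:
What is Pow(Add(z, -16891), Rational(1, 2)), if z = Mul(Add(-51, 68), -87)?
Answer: Mul(I, Pow(18370, Rational(1, 2))) ≈ Mul(135.54, I)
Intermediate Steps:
z = -1479 (z = Mul(17, -87) = -1479)
Pow(Add(z, -16891), Rational(1, 2)) = Pow(Add(-1479, -16891), Rational(1, 2)) = Pow(-18370, Rational(1, 2)) = Mul(I, Pow(18370, Rational(1, 2)))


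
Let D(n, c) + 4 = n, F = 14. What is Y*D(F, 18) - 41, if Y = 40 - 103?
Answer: -671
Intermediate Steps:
D(n, c) = -4 + n
Y = -63
Y*D(F, 18) - 41 = -63*(-4 + 14) - 41 = -63*10 - 41 = -630 - 41 = -671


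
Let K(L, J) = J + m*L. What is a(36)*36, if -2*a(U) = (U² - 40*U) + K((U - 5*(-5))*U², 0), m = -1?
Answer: 1425600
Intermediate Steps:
K(L, J) = J - L
a(U) = 20*U - U²/2 + U²*(25 + U)/2 (a(U) = -((U² - 40*U) + (0 - (U - 5*(-5))*U²))/2 = -((U² - 40*U) + (0 - (U + 25)*U²))/2 = -((U² - 40*U) + (0 - (25 + U)*U²))/2 = -((U² - 40*U) + (0 - U²*(25 + U)))/2 = -((U² - 40*U) - U²*(25 + U))/2 = -(U² - 40*U - U²*(25 + U))/2 = 20*U - U²/2 + U²*(25 + U)/2)
a(36)*36 = ((½)*36*(40 - 1*36 + 36*(25 + 36)))*36 = ((½)*36*(40 - 36 + 36*61))*36 = ((½)*36*(40 - 36 + 2196))*36 = ((½)*36*2200)*36 = 39600*36 = 1425600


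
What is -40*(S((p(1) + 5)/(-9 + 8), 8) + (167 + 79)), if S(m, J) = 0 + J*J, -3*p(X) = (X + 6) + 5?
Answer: -12400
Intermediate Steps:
p(X) = -11/3 - X/3 (p(X) = -((X + 6) + 5)/3 = -((6 + X) + 5)/3 = -(11 + X)/3 = -11/3 - X/3)
S(m, J) = J² (S(m, J) = 0 + J² = J²)
-40*(S((p(1) + 5)/(-9 + 8), 8) + (167 + 79)) = -40*(8² + (167 + 79)) = -40*(64 + 246) = -40*310 = -12400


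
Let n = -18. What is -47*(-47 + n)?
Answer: 3055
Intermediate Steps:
-47*(-47 + n) = -47*(-47 - 18) = -47*(-65) = 3055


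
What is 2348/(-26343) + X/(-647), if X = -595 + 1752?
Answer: -31998007/17043921 ≈ -1.8774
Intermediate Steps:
X = 1157
2348/(-26343) + X/(-647) = 2348/(-26343) + 1157/(-647) = 2348*(-1/26343) + 1157*(-1/647) = -2348/26343 - 1157/647 = -31998007/17043921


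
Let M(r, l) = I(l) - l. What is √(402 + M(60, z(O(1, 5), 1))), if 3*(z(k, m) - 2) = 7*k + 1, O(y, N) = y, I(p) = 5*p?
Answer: √3786/3 ≈ 20.510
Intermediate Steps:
z(k, m) = 7/3 + 7*k/3 (z(k, m) = 2 + (7*k + 1)/3 = 2 + (1 + 7*k)/3 = 2 + (⅓ + 7*k/3) = 7/3 + 7*k/3)
M(r, l) = 4*l (M(r, l) = 5*l - l = 4*l)
√(402 + M(60, z(O(1, 5), 1))) = √(402 + 4*(7/3 + (7/3)*1)) = √(402 + 4*(7/3 + 7/3)) = √(402 + 4*(14/3)) = √(402 + 56/3) = √(1262/3) = √3786/3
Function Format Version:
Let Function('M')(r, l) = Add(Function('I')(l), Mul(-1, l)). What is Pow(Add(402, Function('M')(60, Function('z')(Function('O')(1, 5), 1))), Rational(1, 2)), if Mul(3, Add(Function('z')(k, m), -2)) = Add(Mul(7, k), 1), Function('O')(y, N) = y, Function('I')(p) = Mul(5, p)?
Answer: Mul(Rational(1, 3), Pow(3786, Rational(1, 2))) ≈ 20.510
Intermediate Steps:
Function('z')(k, m) = Add(Rational(7, 3), Mul(Rational(7, 3), k)) (Function('z')(k, m) = Add(2, Mul(Rational(1, 3), Add(Mul(7, k), 1))) = Add(2, Mul(Rational(1, 3), Add(1, Mul(7, k)))) = Add(2, Add(Rational(1, 3), Mul(Rational(7, 3), k))) = Add(Rational(7, 3), Mul(Rational(7, 3), k)))
Function('M')(r, l) = Mul(4, l) (Function('M')(r, l) = Add(Mul(5, l), Mul(-1, l)) = Mul(4, l))
Pow(Add(402, Function('M')(60, Function('z')(Function('O')(1, 5), 1))), Rational(1, 2)) = Pow(Add(402, Mul(4, Add(Rational(7, 3), Mul(Rational(7, 3), 1)))), Rational(1, 2)) = Pow(Add(402, Mul(4, Add(Rational(7, 3), Rational(7, 3)))), Rational(1, 2)) = Pow(Add(402, Mul(4, Rational(14, 3))), Rational(1, 2)) = Pow(Add(402, Rational(56, 3)), Rational(1, 2)) = Pow(Rational(1262, 3), Rational(1, 2)) = Mul(Rational(1, 3), Pow(3786, Rational(1, 2)))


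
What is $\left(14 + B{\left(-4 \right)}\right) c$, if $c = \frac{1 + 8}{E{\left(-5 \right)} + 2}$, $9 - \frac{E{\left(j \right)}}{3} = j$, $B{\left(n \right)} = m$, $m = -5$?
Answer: $\frac{81}{44} \approx 1.8409$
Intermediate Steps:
$B{\left(n \right)} = -5$
$E{\left(j \right)} = 27 - 3 j$
$c = \frac{9}{44}$ ($c = \frac{1 + 8}{\left(27 - -15\right) + 2} = \frac{9}{\left(27 + 15\right) + 2} = \frac{9}{42 + 2} = \frac{9}{44} \approx 0.20455$)
$\left(14 + B{\left(-4 \right)}\right) c = \left(14 - 5\right) \frac{9}{44} = 9 \cdot \frac{9}{44} = \frac{81}{44}$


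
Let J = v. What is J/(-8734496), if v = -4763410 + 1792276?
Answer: 1485567/4367248 ≈ 0.34016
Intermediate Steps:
v = -2971134
J = -2971134
J/(-8734496) = -2971134/(-8734496) = -2971134*(-1/8734496) = 1485567/4367248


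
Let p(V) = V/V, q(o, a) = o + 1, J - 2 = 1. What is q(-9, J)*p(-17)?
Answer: -8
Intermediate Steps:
J = 3 (J = 2 + 1 = 3)
q(o, a) = 1 + o
p(V) = 1
q(-9, J)*p(-17) = (1 - 9)*1 = -8*1 = -8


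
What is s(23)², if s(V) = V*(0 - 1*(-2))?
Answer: 2116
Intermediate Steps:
s(V) = 2*V (s(V) = V*(0 + 2) = V*2 = 2*V)
s(23)² = (2*23)² = 46² = 2116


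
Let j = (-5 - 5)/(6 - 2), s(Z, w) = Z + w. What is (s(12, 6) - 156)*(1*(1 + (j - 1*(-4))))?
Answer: -345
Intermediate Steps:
j = -5/2 (j = -10/4 = -10*¼ = -5/2 ≈ -2.5000)
(s(12, 6) - 156)*(1*(1 + (j - 1*(-4)))) = ((12 + 6) - 156)*(1*(1 + (-5/2 - 1*(-4)))) = (18 - 156)*(1*(1 + (-5/2 + 4))) = -138*(1 + 3/2) = -138*5/2 = -345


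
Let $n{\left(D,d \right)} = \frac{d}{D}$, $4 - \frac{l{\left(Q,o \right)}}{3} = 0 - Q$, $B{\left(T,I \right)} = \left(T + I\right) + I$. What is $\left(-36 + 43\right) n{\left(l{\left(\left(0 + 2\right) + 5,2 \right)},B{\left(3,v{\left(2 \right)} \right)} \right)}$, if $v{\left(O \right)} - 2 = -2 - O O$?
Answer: $- \frac{35}{33} \approx -1.0606$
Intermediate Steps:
$v{\left(O \right)} = - O^{2}$ ($v{\left(O \right)} = 2 - \left(2 + O O\right) = 2 - \left(2 + O^{2}\right) = - O^{2}$)
$B{\left(T,I \right)} = T + 2 I$ ($B{\left(T,I \right)} = \left(I + T\right) + I = T + 2 I$)
$l{\left(Q,o \right)} = 12 + 3 Q$ ($l{\left(Q,o \right)} = 12 - 3 \left(0 - Q\right) = 12 - 3 \left(- Q\right) = 12 + 3 Q$)
$\left(-36 + 43\right) n{\left(l{\left(\left(0 + 2\right) + 5,2 \right)},B{\left(3,v{\left(2 \right)} \right)} \right)} = \left(-36 + 43\right) \frac{3 + 2 \left(- 2^{2}\right)}{12 + 3 \left(\left(0 + 2\right) + 5\right)} = 7 \frac{3 + 2 \left(\left(-1\right) 4\right)}{12 + 3 \left(2 + 5\right)} = 7 \frac{3 + 2 \left(-4\right)}{12 + 3 \cdot 7} = 7 \frac{3 - 8}{12 + 21} = 7 \left(- \frac{5}{33}\right) = - \frac{35}{33}$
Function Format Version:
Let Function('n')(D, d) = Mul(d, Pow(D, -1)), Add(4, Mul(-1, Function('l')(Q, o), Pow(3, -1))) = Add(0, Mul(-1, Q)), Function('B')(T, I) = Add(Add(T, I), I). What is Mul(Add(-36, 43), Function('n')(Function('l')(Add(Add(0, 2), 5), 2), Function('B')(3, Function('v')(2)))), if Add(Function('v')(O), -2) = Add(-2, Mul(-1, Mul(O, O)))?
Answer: Rational(-35, 33) ≈ -1.0606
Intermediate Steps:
Function('v')(O) = Mul(-1, Pow(O, 2)) (Function('v')(O) = Add(2, Add(-2, Mul(-1, Mul(O, O)))) = Add(2, Add(-2, Mul(-1, Pow(O, 2)))) = Mul(-1, Pow(O, 2)))
Function('B')(T, I) = Add(T, Mul(2, I)) (Function('B')(T, I) = Add(Add(I, T), I) = Add(T, Mul(2, I)))
Function('l')(Q, o) = Add(12, Mul(3, Q)) (Function('l')(Q, o) = Add(12, Mul(-3, Add(0, Mul(-1, Q)))) = Add(12, Mul(-3, Mul(-1, Q))) = Add(12, Mul(3, Q)))
Mul(Add(-36, 43), Function('n')(Function('l')(Add(Add(0, 2), 5), 2), Function('B')(3, Function('v')(2)))) = Mul(Add(-36, 43), Mul(Add(3, Mul(2, Mul(-1, Pow(2, 2)))), Pow(Add(12, Mul(3, Add(Add(0, 2), 5))), -1))) = Mul(7, Mul(Add(3, Mul(2, Mul(-1, 4))), Pow(Add(12, Mul(3, Add(2, 5))), -1))) = Mul(7, Mul(Add(3, Mul(2, -4)), Pow(Add(12, Mul(3, 7)), -1))) = Mul(7, Mul(Add(3, -8), Pow(Add(12, 21), -1))) = Mul(7, Mul(-5, Pow(33, -1))) = Mul(7, Mul(-5, Rational(1, 33))) = Mul(7, Rational(-5, 33)) = Rational(-35, 33)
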